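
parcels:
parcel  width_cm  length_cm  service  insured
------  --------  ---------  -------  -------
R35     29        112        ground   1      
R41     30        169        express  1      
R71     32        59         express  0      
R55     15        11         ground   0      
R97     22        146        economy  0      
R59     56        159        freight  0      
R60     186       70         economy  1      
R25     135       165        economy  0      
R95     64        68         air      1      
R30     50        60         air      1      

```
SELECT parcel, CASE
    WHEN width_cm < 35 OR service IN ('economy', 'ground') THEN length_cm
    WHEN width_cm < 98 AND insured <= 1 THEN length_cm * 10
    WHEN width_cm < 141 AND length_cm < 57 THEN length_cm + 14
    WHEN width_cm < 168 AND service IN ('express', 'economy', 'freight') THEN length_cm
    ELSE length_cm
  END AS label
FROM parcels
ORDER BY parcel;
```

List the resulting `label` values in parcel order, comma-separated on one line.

parcel=R25: width_cm < 35 OR service IN ('economy', 'ground') → 165
parcel=R30: width_cm < 98 AND insured <= 1 → 600
parcel=R35: width_cm < 35 OR service IN ('economy', 'ground') → 112
parcel=R41: width_cm < 35 OR service IN ('economy', 'ground') → 169
parcel=R55: width_cm < 35 OR service IN ('economy', 'ground') → 11
parcel=R59: width_cm < 98 AND insured <= 1 → 1590
parcel=R60: width_cm < 35 OR service IN ('economy', 'ground') → 70
parcel=R71: width_cm < 35 OR service IN ('economy', 'ground') → 59
parcel=R95: width_cm < 98 AND insured <= 1 → 680
parcel=R97: width_cm < 35 OR service IN ('economy', 'ground') → 146

165, 600, 112, 169, 11, 1590, 70, 59, 680, 146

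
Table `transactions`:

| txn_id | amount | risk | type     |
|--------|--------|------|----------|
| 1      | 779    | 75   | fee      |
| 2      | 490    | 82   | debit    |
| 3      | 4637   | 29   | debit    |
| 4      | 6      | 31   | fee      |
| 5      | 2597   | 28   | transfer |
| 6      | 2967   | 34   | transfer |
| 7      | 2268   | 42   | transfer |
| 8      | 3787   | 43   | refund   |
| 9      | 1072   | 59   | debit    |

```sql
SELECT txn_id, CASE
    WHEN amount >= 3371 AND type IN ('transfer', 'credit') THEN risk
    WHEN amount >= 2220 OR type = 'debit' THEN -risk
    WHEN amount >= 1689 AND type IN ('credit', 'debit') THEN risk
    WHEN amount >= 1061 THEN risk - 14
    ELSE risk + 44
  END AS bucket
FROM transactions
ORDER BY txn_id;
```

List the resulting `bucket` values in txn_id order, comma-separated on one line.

txn_id=1: ELSE → 119
txn_id=2: amount >= 2220 OR type = 'debit' → -82
txn_id=3: amount >= 2220 OR type = 'debit' → -29
txn_id=4: ELSE → 75
txn_id=5: amount >= 2220 OR type = 'debit' → -28
txn_id=6: amount >= 2220 OR type = 'debit' → -34
txn_id=7: amount >= 2220 OR type = 'debit' → -42
txn_id=8: amount >= 2220 OR type = 'debit' → -43
txn_id=9: amount >= 2220 OR type = 'debit' → -59

119, -82, -29, 75, -28, -34, -42, -43, -59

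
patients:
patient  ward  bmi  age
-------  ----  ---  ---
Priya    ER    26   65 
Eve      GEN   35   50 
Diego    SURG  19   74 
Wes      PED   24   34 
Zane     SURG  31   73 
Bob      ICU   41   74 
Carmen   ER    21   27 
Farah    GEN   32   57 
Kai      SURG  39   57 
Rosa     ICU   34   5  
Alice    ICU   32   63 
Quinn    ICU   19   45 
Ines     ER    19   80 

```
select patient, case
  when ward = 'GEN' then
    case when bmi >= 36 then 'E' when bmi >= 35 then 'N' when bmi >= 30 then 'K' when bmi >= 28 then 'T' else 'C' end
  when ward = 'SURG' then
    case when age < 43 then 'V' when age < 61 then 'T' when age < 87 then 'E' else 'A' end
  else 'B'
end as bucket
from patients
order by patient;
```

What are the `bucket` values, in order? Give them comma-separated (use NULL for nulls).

B, B, B, E, N, K, B, T, B, B, B, B, E

patient=Alice: ward='ICU' → outer ELSE → B
patient=Bob: ward='ICU' → outer ELSE → B
patient=Carmen: ward='ER' → outer ELSE → B
patient=Diego: ward='SURG' → inner[age < 87] → E
patient=Eve: ward='GEN' → inner[bmi >= 35] → N
patient=Farah: ward='GEN' → inner[bmi >= 30] → K
patient=Ines: ward='ER' → outer ELSE → B
patient=Kai: ward='SURG' → inner[age < 61] → T
patient=Priya: ward='ER' → outer ELSE → B
patient=Quinn: ward='ICU' → outer ELSE → B
patient=Rosa: ward='ICU' → outer ELSE → B
patient=Wes: ward='PED' → outer ELSE → B
patient=Zane: ward='SURG' → inner[age < 87] → E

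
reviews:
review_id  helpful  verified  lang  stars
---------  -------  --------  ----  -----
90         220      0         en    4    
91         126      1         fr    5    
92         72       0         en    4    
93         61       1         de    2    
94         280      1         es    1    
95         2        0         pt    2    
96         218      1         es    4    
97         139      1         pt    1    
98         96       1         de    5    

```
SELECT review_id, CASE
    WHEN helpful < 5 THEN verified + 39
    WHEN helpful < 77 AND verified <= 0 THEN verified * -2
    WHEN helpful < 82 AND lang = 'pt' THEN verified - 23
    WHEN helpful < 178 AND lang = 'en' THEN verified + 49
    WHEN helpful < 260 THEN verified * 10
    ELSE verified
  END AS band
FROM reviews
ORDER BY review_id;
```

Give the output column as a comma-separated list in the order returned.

review_id=90: helpful < 260 → 0
review_id=91: helpful < 260 → 10
review_id=92: helpful < 77 AND verified <= 0 → 0
review_id=93: helpful < 260 → 10
review_id=94: ELSE → 1
review_id=95: helpful < 5 → 39
review_id=96: helpful < 260 → 10
review_id=97: helpful < 260 → 10
review_id=98: helpful < 260 → 10

0, 10, 0, 10, 1, 39, 10, 10, 10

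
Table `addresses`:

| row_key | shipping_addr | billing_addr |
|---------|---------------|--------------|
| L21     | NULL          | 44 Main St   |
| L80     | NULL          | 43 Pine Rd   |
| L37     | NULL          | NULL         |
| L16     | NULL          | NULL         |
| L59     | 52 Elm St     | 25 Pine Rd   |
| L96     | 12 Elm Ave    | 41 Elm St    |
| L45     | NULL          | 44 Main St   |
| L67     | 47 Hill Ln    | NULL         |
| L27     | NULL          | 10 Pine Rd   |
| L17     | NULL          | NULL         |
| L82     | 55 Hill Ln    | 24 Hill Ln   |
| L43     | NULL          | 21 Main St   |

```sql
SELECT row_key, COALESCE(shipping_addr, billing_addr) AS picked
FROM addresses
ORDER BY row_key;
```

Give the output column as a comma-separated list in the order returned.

NULL, NULL, 44 Main St, 10 Pine Rd, NULL, 21 Main St, 44 Main St, 52 Elm St, 47 Hill Ln, 43 Pine Rd, 55 Hill Ln, 12 Elm Ave

row_key=L16: shipping_addr=NULL, billing_addr=NULL (all NULL) → NULL
row_key=L17: shipping_addr=NULL, billing_addr=NULL (all NULL) → NULL
row_key=L21: shipping_addr=NULL, billing_addr=44 Main St → 44 Main St
row_key=L27: shipping_addr=NULL, billing_addr=10 Pine Rd → 10 Pine Rd
row_key=L37: shipping_addr=NULL, billing_addr=NULL (all NULL) → NULL
row_key=L43: shipping_addr=NULL, billing_addr=21 Main St → 21 Main St
row_key=L45: shipping_addr=NULL, billing_addr=44 Main St → 44 Main St
row_key=L59: shipping_addr=52 Elm St → 52 Elm St
row_key=L67: shipping_addr=47 Hill Ln → 47 Hill Ln
row_key=L80: shipping_addr=NULL, billing_addr=43 Pine Rd → 43 Pine Rd
row_key=L82: shipping_addr=55 Hill Ln → 55 Hill Ln
row_key=L96: shipping_addr=12 Elm Ave → 12 Elm Ave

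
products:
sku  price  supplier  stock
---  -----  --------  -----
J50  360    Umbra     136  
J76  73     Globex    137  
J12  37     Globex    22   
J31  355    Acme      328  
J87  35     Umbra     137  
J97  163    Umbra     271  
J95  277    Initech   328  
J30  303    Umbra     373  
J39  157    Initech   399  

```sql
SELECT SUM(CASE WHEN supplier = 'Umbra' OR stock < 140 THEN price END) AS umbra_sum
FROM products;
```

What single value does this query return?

sku=J50: ✓ → 360
sku=J76: ✓ → 73
sku=J12: ✓ → 37
sku=J31: ✗
sku=J87: ✓ → 35
sku=J97: ✓ → 163
sku=J95: ✗
sku=J30: ✓ → 303
sku=J39: ✗
umbra_sum = 360 + 73 + 37 + 35 + 163 + 303 = 971

971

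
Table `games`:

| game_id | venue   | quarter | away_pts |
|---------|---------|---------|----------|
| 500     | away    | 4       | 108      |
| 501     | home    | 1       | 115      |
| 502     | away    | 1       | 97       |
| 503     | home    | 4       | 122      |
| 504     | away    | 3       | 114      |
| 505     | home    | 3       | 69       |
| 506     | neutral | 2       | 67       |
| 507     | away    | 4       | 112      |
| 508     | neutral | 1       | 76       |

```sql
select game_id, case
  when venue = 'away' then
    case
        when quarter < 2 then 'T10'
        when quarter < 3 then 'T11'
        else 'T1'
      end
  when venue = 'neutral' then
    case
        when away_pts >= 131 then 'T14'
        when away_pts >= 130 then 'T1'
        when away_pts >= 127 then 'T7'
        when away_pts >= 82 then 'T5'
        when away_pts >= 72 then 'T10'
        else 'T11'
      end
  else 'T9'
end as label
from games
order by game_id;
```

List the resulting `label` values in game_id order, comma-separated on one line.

T1, T9, T10, T9, T1, T9, T11, T1, T10

game_id=500: venue='away' → inner[ELSE] → T1
game_id=501: venue='home' → outer ELSE → T9
game_id=502: venue='away' → inner[quarter < 2] → T10
game_id=503: venue='home' → outer ELSE → T9
game_id=504: venue='away' → inner[ELSE] → T1
game_id=505: venue='home' → outer ELSE → T9
game_id=506: venue='neutral' → inner[ELSE] → T11
game_id=507: venue='away' → inner[ELSE] → T1
game_id=508: venue='neutral' → inner[away_pts >= 72] → T10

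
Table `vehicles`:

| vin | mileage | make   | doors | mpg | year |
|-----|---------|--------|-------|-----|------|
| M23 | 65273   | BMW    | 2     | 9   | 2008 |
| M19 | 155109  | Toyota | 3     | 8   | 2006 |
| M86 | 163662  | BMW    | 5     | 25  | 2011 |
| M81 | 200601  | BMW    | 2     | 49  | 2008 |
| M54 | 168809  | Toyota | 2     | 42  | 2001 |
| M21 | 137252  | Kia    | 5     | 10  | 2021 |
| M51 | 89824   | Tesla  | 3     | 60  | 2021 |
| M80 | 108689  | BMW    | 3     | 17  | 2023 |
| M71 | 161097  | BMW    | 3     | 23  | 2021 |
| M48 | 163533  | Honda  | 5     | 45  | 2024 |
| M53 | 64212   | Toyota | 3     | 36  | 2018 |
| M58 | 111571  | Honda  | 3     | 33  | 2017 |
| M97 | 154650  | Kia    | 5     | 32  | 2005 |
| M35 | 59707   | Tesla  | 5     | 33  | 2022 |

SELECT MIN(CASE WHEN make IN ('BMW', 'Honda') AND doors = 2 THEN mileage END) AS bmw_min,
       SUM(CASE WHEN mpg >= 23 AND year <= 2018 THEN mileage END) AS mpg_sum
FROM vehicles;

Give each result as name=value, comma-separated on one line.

[bmw_min: make IN ('BMW', 'Honda') AND doors = 2]
vin=M23: ✓ → 65273
vin=M19: ✗
vin=M86: ✗
vin=M81: ✓ → 200601
vin=M54: ✗
vin=M21: ✗
vin=M51: ✗
vin=M80: ✗
vin=M71: ✗
vin=M48: ✗
vin=M53: ✗
vin=M58: ✗
vin=M97: ✗
vin=M35: ✗
bmw_min = MIN(65273, 200601) = 65273
—
[mpg_sum: mpg >= 23 AND year <= 2018]
vin=M23: ✗
vin=M19: ✗
vin=M86: ✓ → 163662
vin=M81: ✓ → 200601
vin=M54: ✓ → 168809
vin=M21: ✗
vin=M51: ✗
vin=M80: ✗
vin=M71: ✗
vin=M48: ✗
vin=M53: ✓ → 64212
vin=M58: ✓ → 111571
vin=M97: ✓ → 154650
vin=M35: ✗
mpg_sum = 163662 + 200601 + 168809 + 64212 + 111571 + 154650 = 863505

bmw_min=65273, mpg_sum=863505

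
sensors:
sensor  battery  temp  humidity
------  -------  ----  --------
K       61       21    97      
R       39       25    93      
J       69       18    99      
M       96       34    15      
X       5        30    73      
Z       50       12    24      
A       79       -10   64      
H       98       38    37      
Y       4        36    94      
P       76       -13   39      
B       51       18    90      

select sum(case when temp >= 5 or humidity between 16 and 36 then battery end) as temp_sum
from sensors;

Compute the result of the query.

sensor=K: ✓ → 61
sensor=R: ✓ → 39
sensor=J: ✓ → 69
sensor=M: ✓ → 96
sensor=X: ✓ → 5
sensor=Z: ✓ → 50
sensor=A: ✗
sensor=H: ✓ → 98
sensor=Y: ✓ → 4
sensor=P: ✗
sensor=B: ✓ → 51
temp_sum = 61 + 39 + 69 + 96 + 5 + 50 + 98 + 4 + 51 = 473

473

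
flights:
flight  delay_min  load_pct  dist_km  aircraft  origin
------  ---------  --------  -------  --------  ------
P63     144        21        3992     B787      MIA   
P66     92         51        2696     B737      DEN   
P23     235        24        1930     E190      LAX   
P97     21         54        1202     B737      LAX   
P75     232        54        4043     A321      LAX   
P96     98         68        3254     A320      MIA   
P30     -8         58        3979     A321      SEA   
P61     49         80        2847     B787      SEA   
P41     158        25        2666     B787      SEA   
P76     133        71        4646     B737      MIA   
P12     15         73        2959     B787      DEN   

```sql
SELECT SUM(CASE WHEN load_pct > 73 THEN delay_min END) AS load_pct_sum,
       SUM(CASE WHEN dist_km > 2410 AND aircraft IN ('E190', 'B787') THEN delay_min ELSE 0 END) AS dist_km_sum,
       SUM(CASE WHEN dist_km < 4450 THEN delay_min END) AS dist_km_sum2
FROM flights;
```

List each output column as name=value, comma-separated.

[load_pct_sum: load_pct > 73]
flight=P63: ✗
flight=P66: ✗
flight=P23: ✗
flight=P97: ✗
flight=P75: ✗
flight=P96: ✗
flight=P30: ✗
flight=P61: ✓ → 49
flight=P41: ✗
flight=P76: ✗
flight=P12: ✗
load_pct_sum = 49
—
[dist_km_sum: dist_km > 2410 AND aircraft IN ('E190', 'B787')]
flight=P63: ✓ → 144
flight=P66: ✗
flight=P23: ✗
flight=P97: ✗
flight=P75: ✗
flight=P96: ✗
flight=P30: ✗
flight=P61: ✓ → 49
flight=P41: ✓ → 158
flight=P76: ✗
flight=P12: ✓ → 15
dist_km_sum = 144 + 49 + 158 + 15 = 366
—
[dist_km_sum2: dist_km < 4450]
flight=P63: ✓ → 144
flight=P66: ✓ → 92
flight=P23: ✓ → 235
flight=P97: ✓ → 21
flight=P75: ✓ → 232
flight=P96: ✓ → 98
flight=P30: ✓ → -8
flight=P61: ✓ → 49
flight=P41: ✓ → 158
flight=P76: ✗
flight=P12: ✓ → 15
dist_km_sum2 = 144 + 92 + 235 + 21 + 232 + 98 + -8 + 49 + 158 + 15 = 1036

load_pct_sum=49, dist_km_sum=366, dist_km_sum2=1036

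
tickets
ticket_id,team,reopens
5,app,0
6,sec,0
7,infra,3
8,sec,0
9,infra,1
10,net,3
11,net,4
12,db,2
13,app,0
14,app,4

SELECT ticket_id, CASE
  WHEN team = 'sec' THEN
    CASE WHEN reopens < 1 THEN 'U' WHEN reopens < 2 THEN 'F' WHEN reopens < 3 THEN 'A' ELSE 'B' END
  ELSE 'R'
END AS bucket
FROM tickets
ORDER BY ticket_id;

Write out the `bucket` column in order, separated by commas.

R, U, R, U, R, R, R, R, R, R

ticket_id=5: team='app' → outer ELSE → R
ticket_id=6: team='sec' → inner[reopens < 1] → U
ticket_id=7: team='infra' → outer ELSE → R
ticket_id=8: team='sec' → inner[reopens < 1] → U
ticket_id=9: team='infra' → outer ELSE → R
ticket_id=10: team='net' → outer ELSE → R
ticket_id=11: team='net' → outer ELSE → R
ticket_id=12: team='db' → outer ELSE → R
ticket_id=13: team='app' → outer ELSE → R
ticket_id=14: team='app' → outer ELSE → R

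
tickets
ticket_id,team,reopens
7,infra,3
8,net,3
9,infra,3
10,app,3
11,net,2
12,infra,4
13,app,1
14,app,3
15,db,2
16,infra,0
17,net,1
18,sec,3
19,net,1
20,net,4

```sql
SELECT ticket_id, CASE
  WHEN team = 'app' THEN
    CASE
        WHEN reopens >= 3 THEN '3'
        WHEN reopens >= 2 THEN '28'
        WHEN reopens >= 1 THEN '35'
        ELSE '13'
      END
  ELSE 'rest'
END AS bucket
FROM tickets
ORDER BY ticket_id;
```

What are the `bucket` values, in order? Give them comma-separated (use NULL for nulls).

ticket_id=7: team='infra' → outer ELSE → rest
ticket_id=8: team='net' → outer ELSE → rest
ticket_id=9: team='infra' → outer ELSE → rest
ticket_id=10: team='app' → inner[reopens >= 3] → 3
ticket_id=11: team='net' → outer ELSE → rest
ticket_id=12: team='infra' → outer ELSE → rest
ticket_id=13: team='app' → inner[reopens >= 1] → 35
ticket_id=14: team='app' → inner[reopens >= 3] → 3
ticket_id=15: team='db' → outer ELSE → rest
ticket_id=16: team='infra' → outer ELSE → rest
ticket_id=17: team='net' → outer ELSE → rest
ticket_id=18: team='sec' → outer ELSE → rest
ticket_id=19: team='net' → outer ELSE → rest
ticket_id=20: team='net' → outer ELSE → rest

rest, rest, rest, 3, rest, rest, 35, 3, rest, rest, rest, rest, rest, rest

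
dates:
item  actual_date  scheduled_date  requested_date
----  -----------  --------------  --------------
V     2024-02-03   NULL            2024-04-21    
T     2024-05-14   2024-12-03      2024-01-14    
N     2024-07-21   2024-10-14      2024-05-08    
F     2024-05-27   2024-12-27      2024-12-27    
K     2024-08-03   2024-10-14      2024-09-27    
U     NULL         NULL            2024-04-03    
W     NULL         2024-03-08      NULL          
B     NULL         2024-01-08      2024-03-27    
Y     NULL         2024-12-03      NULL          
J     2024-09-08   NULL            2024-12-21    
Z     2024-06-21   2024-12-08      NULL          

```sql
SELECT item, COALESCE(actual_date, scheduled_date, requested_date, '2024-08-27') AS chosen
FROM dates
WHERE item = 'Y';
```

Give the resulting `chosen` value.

item = Y: actual_date=NULL, scheduled_date=2024-12-03, requested_date=NULL.
actual_date=NULL, scheduled_date=2024-12-03 → 2024-12-03

2024-12-03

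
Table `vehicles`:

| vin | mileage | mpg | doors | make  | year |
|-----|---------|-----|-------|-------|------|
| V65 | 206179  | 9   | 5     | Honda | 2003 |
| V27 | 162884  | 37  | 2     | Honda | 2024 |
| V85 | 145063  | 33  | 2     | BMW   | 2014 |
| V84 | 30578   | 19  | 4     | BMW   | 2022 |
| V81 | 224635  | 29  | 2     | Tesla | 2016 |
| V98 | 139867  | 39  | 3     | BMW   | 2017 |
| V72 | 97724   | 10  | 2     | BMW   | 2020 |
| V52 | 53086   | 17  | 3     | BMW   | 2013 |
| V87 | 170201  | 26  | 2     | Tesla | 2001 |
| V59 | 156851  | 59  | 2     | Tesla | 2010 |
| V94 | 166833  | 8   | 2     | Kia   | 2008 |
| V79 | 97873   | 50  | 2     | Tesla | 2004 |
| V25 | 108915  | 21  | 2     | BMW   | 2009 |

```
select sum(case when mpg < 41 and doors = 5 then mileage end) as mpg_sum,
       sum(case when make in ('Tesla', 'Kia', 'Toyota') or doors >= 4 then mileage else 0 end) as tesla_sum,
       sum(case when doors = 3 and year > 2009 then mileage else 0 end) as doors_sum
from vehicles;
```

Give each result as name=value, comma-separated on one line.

[mpg_sum: mpg < 41 and doors = 5]
vin=V65: ✓ → 206179
vin=V27: ✗
vin=V85: ✗
vin=V84: ✗
vin=V81: ✗
vin=V98: ✗
vin=V72: ✗
vin=V52: ✗
vin=V87: ✗
vin=V59: ✗
vin=V94: ✗
vin=V79: ✗
vin=V25: ✗
mpg_sum = 206179
—
[tesla_sum: make in ('Tesla', 'Kia', 'Toyota') or doors >= 4]
vin=V65: ✓ → 206179
vin=V27: ✗
vin=V85: ✗
vin=V84: ✓ → 30578
vin=V81: ✓ → 224635
vin=V98: ✗
vin=V72: ✗
vin=V52: ✗
vin=V87: ✓ → 170201
vin=V59: ✓ → 156851
vin=V94: ✓ → 166833
vin=V79: ✓ → 97873
vin=V25: ✗
tesla_sum = 206179 + 30578 + 224635 + 170201 + 156851 + 166833 + 97873 = 1053150
—
[doors_sum: doors = 3 and year > 2009]
vin=V65: ✗
vin=V27: ✗
vin=V85: ✗
vin=V84: ✗
vin=V81: ✗
vin=V98: ✓ → 139867
vin=V72: ✗
vin=V52: ✓ → 53086
vin=V87: ✗
vin=V59: ✗
vin=V94: ✗
vin=V79: ✗
vin=V25: ✗
doors_sum = 139867 + 53086 = 192953

mpg_sum=206179, tesla_sum=1053150, doors_sum=192953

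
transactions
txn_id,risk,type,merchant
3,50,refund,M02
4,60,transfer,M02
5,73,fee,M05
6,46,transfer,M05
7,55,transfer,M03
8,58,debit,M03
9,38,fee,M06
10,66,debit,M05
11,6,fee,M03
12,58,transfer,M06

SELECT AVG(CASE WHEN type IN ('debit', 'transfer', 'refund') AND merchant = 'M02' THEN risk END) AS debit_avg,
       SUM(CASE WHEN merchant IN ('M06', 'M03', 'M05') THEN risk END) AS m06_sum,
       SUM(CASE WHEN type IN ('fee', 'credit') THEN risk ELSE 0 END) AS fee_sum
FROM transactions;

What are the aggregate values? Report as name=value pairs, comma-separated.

debit_avg=55, m06_sum=400, fee_sum=117

[debit_avg: type IN ('debit', 'transfer', 'refund') AND merchant = 'M02']
txn_id=3: ✓ → 50
txn_id=4: ✓ → 60
txn_id=5: ✗
txn_id=6: ✗
txn_id=7: ✗
txn_id=8: ✗
txn_id=9: ✗
txn_id=10: ✗
txn_id=11: ✗
txn_id=12: ✗
debit_avg = (50 + 60) / 2 = 55
—
[m06_sum: merchant IN ('M06', 'M03', 'M05')]
txn_id=3: ✗
txn_id=4: ✗
txn_id=5: ✓ → 73
txn_id=6: ✓ → 46
txn_id=7: ✓ → 55
txn_id=8: ✓ → 58
txn_id=9: ✓ → 38
txn_id=10: ✓ → 66
txn_id=11: ✓ → 6
txn_id=12: ✓ → 58
m06_sum = 73 + 46 + 55 + 58 + 38 + 66 + 6 + 58 = 400
—
[fee_sum: type IN ('fee', 'credit')]
txn_id=3: ✗
txn_id=4: ✗
txn_id=5: ✓ → 73
txn_id=6: ✗
txn_id=7: ✗
txn_id=8: ✗
txn_id=9: ✓ → 38
txn_id=10: ✗
txn_id=11: ✓ → 6
txn_id=12: ✗
fee_sum = 73 + 38 + 6 = 117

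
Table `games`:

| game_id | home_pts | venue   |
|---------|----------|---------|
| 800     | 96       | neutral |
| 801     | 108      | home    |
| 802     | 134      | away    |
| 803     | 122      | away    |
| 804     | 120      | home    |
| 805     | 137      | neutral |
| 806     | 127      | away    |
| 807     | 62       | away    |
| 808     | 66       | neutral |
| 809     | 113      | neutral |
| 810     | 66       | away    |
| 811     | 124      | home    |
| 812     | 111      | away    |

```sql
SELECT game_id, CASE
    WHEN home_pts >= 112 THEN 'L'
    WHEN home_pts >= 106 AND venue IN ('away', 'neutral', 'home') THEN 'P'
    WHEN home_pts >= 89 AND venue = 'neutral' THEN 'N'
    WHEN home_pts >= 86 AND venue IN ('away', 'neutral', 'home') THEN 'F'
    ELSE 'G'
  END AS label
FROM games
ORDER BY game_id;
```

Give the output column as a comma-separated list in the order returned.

game_id=800: home_pts >= 89 AND venue = 'neutral' → N
game_id=801: home_pts >= 106 AND venue IN ('away', 'neutral', 'home') → P
game_id=802: home_pts >= 112 → L
game_id=803: home_pts >= 112 → L
game_id=804: home_pts >= 112 → L
game_id=805: home_pts >= 112 → L
game_id=806: home_pts >= 112 → L
game_id=807: ELSE → G
game_id=808: ELSE → G
game_id=809: home_pts >= 112 → L
game_id=810: ELSE → G
game_id=811: home_pts >= 112 → L
game_id=812: home_pts >= 106 AND venue IN ('away', 'neutral', 'home') → P

N, P, L, L, L, L, L, G, G, L, G, L, P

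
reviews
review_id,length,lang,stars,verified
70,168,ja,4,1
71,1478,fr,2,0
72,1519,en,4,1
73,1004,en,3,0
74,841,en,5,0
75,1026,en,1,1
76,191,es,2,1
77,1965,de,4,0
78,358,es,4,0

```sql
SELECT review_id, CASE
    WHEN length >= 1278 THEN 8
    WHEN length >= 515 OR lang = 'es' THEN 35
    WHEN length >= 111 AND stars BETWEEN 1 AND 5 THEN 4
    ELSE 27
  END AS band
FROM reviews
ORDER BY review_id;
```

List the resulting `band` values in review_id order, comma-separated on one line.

4, 8, 8, 35, 35, 35, 35, 8, 35

review_id=70: length >= 111 AND stars BETWEEN 1 AND 5 → 4
review_id=71: length >= 1278 → 8
review_id=72: length >= 1278 → 8
review_id=73: length >= 515 OR lang = 'es' → 35
review_id=74: length >= 515 OR lang = 'es' → 35
review_id=75: length >= 515 OR lang = 'es' → 35
review_id=76: length >= 515 OR lang = 'es' → 35
review_id=77: length >= 1278 → 8
review_id=78: length >= 515 OR lang = 'es' → 35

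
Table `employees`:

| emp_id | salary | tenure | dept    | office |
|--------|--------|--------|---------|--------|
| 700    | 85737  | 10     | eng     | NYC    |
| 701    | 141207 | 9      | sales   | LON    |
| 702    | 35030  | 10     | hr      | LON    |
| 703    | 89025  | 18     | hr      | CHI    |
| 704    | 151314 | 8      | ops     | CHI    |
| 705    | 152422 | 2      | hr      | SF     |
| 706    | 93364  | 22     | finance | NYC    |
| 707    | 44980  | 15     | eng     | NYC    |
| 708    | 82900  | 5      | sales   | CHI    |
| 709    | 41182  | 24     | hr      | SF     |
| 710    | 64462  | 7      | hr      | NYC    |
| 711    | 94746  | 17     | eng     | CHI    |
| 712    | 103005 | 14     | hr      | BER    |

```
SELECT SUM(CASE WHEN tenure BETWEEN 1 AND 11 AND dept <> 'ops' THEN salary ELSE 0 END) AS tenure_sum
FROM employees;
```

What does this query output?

emp_id=700: ✓ → 85737
emp_id=701: ✓ → 141207
emp_id=702: ✓ → 35030
emp_id=703: ✗
emp_id=704: ✗
emp_id=705: ✓ → 152422
emp_id=706: ✗
emp_id=707: ✗
emp_id=708: ✓ → 82900
emp_id=709: ✗
emp_id=710: ✓ → 64462
emp_id=711: ✗
emp_id=712: ✗
tenure_sum = 85737 + 141207 + 35030 + 152422 + 82900 + 64462 = 561758

561758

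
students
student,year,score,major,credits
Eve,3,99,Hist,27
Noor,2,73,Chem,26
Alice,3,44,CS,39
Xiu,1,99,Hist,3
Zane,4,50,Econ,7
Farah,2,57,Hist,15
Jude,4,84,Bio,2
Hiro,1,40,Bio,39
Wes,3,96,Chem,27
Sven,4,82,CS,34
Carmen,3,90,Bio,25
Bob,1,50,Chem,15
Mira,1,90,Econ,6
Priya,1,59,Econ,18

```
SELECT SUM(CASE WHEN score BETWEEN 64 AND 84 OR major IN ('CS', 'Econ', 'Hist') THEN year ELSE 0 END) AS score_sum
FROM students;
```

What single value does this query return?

student=Eve: ✓ → 3
student=Noor: ✓ → 2
student=Alice: ✓ → 3
student=Xiu: ✓ → 1
student=Zane: ✓ → 4
student=Farah: ✓ → 2
student=Jude: ✓ → 4
student=Hiro: ✗
student=Wes: ✗
student=Sven: ✓ → 4
student=Carmen: ✗
student=Bob: ✗
student=Mira: ✓ → 1
student=Priya: ✓ → 1
score_sum = 3 + 2 + 3 + 1 + 4 + 2 + 4 + 4 + 1 + 1 = 25

25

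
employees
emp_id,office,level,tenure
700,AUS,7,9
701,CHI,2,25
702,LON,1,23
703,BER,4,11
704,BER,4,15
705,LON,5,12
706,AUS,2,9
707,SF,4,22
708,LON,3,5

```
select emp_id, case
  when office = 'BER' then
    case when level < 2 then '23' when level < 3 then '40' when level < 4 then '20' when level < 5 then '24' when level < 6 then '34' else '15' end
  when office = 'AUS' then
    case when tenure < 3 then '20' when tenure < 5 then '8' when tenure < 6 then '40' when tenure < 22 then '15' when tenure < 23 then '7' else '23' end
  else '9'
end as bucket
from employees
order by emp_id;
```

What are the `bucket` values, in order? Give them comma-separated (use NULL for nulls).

15, 9, 9, 24, 24, 9, 15, 9, 9

emp_id=700: office='AUS' → inner[tenure < 22] → 15
emp_id=701: office='CHI' → outer ELSE → 9
emp_id=702: office='LON' → outer ELSE → 9
emp_id=703: office='BER' → inner[level < 5] → 24
emp_id=704: office='BER' → inner[level < 5] → 24
emp_id=705: office='LON' → outer ELSE → 9
emp_id=706: office='AUS' → inner[tenure < 22] → 15
emp_id=707: office='SF' → outer ELSE → 9
emp_id=708: office='LON' → outer ELSE → 9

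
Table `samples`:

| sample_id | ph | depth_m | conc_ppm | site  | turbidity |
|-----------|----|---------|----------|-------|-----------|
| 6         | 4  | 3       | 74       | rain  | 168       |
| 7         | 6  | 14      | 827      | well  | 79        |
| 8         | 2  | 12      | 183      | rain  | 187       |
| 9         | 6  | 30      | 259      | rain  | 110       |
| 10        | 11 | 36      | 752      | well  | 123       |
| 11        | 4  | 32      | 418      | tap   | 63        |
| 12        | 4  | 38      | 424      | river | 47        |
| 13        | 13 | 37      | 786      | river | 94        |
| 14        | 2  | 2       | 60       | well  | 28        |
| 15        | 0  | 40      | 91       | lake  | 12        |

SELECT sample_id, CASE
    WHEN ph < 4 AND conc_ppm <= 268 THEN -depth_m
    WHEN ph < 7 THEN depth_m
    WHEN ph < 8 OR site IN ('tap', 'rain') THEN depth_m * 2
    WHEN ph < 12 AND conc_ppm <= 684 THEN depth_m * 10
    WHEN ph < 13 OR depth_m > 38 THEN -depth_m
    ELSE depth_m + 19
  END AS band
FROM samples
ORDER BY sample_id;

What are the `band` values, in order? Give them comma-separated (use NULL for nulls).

3, 14, -12, 30, -36, 32, 38, 56, -2, -40

sample_id=6: ph < 7 → 3
sample_id=7: ph < 7 → 14
sample_id=8: ph < 4 AND conc_ppm <= 268 → -12
sample_id=9: ph < 7 → 30
sample_id=10: ph < 13 OR depth_m > 38 → -36
sample_id=11: ph < 7 → 32
sample_id=12: ph < 7 → 38
sample_id=13: ELSE → 56
sample_id=14: ph < 4 AND conc_ppm <= 268 → -2
sample_id=15: ph < 4 AND conc_ppm <= 268 → -40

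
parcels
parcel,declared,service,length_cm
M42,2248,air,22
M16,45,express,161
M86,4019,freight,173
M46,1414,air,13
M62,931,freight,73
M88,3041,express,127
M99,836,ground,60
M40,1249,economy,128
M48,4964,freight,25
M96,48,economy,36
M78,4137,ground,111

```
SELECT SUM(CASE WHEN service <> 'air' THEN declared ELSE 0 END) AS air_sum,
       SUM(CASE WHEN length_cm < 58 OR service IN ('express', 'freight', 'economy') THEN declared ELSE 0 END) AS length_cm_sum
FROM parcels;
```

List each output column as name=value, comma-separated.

[air_sum: service <> 'air']
parcel=M42: ✗
parcel=M16: ✓ → 45
parcel=M86: ✓ → 4019
parcel=M46: ✗
parcel=M62: ✓ → 931
parcel=M88: ✓ → 3041
parcel=M99: ✓ → 836
parcel=M40: ✓ → 1249
parcel=M48: ✓ → 4964
parcel=M96: ✓ → 48
parcel=M78: ✓ → 4137
air_sum = 45 + 4019 + 931 + 3041 + 836 + 1249 + 4964 + 48 + 4137 = 19270
—
[length_cm_sum: length_cm < 58 OR service IN ('express', 'freight', 'economy')]
parcel=M42: ✓ → 2248
parcel=M16: ✓ → 45
parcel=M86: ✓ → 4019
parcel=M46: ✓ → 1414
parcel=M62: ✓ → 931
parcel=M88: ✓ → 3041
parcel=M99: ✗
parcel=M40: ✓ → 1249
parcel=M48: ✓ → 4964
parcel=M96: ✓ → 48
parcel=M78: ✗
length_cm_sum = 2248 + 45 + 4019 + 1414 + 931 + 3041 + 1249 + 4964 + 48 = 17959

air_sum=19270, length_cm_sum=17959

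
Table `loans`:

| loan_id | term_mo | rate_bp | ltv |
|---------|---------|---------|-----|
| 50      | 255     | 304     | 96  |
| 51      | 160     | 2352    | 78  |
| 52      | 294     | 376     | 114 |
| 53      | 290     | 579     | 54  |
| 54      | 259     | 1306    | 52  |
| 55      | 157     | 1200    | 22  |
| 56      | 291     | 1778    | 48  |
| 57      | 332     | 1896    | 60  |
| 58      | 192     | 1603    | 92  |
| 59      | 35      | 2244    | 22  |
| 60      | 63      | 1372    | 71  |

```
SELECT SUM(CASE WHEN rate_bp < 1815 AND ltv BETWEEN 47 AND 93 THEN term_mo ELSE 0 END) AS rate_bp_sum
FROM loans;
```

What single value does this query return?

loan_id=50: ✗
loan_id=51: ✗
loan_id=52: ✗
loan_id=53: ✓ → 290
loan_id=54: ✓ → 259
loan_id=55: ✗
loan_id=56: ✓ → 291
loan_id=57: ✗
loan_id=58: ✓ → 192
loan_id=59: ✗
loan_id=60: ✓ → 63
rate_bp_sum = 290 + 259 + 291 + 192 + 63 = 1095

1095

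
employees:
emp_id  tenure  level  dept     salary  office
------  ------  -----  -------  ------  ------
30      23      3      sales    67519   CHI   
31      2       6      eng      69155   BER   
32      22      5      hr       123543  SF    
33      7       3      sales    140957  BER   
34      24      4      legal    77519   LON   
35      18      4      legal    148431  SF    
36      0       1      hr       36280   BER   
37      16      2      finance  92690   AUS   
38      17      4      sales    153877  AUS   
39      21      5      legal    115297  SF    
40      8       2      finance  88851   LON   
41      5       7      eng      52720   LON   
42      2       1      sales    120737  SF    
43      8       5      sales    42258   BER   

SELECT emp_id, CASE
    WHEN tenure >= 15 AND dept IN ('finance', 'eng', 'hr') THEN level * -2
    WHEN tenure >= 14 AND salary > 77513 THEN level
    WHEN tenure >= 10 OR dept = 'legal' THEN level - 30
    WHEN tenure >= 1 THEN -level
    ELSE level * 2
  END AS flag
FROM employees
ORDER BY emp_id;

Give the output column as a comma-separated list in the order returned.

-27, -6, -10, -3, 4, 4, 2, -4, 4, 5, -2, -7, -1, -5

emp_id=30: tenure >= 10 OR dept = 'legal' → -27
emp_id=31: tenure >= 1 → -6
emp_id=32: tenure >= 15 AND dept IN ('finance', 'eng', 'hr') → -10
emp_id=33: tenure >= 1 → -3
emp_id=34: tenure >= 14 AND salary > 77513 → 4
emp_id=35: tenure >= 14 AND salary > 77513 → 4
emp_id=36: ELSE → 2
emp_id=37: tenure >= 15 AND dept IN ('finance', 'eng', 'hr') → -4
emp_id=38: tenure >= 14 AND salary > 77513 → 4
emp_id=39: tenure >= 14 AND salary > 77513 → 5
emp_id=40: tenure >= 1 → -2
emp_id=41: tenure >= 1 → -7
emp_id=42: tenure >= 1 → -1
emp_id=43: tenure >= 1 → -5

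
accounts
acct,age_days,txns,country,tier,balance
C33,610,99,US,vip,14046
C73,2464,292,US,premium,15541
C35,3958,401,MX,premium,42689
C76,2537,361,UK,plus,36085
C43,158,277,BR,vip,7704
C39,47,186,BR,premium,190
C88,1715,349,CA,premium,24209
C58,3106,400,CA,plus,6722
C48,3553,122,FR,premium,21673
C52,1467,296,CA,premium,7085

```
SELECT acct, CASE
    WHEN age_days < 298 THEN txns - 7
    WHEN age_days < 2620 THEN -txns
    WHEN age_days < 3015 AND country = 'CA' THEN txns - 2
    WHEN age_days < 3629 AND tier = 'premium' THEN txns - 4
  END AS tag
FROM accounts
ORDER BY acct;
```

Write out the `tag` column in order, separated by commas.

-99, NULL, 179, 270, 118, -296, NULL, -292, -361, -349

acct=C33: age_days < 2620 → -99
acct=C35: (no match → NULL) → NULL
acct=C39: age_days < 298 → 179
acct=C43: age_days < 298 → 270
acct=C48: age_days < 3629 AND tier = 'premium' → 118
acct=C52: age_days < 2620 → -296
acct=C58: (no match → NULL) → NULL
acct=C73: age_days < 2620 → -292
acct=C76: age_days < 2620 → -361
acct=C88: age_days < 2620 → -349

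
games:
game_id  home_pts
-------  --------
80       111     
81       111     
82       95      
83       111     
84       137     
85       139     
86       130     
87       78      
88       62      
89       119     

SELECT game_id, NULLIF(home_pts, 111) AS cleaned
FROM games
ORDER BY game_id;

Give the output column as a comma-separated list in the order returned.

game_id=80: home_pts=111 vs 111: equal → NULL
game_id=81: home_pts=111 vs 111: equal → NULL
game_id=82: home_pts=95 vs 111: differ → 95
game_id=83: home_pts=111 vs 111: equal → NULL
game_id=84: home_pts=137 vs 111: differ → 137
game_id=85: home_pts=139 vs 111: differ → 139
game_id=86: home_pts=130 vs 111: differ → 130
game_id=87: home_pts=78 vs 111: differ → 78
game_id=88: home_pts=62 vs 111: differ → 62
game_id=89: home_pts=119 vs 111: differ → 119

NULL, NULL, 95, NULL, 137, 139, 130, 78, 62, 119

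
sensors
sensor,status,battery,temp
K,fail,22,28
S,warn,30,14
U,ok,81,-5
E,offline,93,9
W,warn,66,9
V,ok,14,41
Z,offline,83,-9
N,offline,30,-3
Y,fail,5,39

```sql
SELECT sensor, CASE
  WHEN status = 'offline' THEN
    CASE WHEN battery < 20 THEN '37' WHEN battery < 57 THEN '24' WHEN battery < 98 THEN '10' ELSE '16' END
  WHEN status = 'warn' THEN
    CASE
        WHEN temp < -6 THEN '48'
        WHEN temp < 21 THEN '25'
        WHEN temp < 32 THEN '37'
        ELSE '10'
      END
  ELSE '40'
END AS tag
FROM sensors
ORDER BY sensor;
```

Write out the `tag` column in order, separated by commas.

10, 40, 24, 25, 40, 40, 25, 40, 10

sensor=E: status='offline' → inner[battery < 98] → 10
sensor=K: status='fail' → outer ELSE → 40
sensor=N: status='offline' → inner[battery < 57] → 24
sensor=S: status='warn' → inner[temp < 21] → 25
sensor=U: status='ok' → outer ELSE → 40
sensor=V: status='ok' → outer ELSE → 40
sensor=W: status='warn' → inner[temp < 21] → 25
sensor=Y: status='fail' → outer ELSE → 40
sensor=Z: status='offline' → inner[battery < 98] → 10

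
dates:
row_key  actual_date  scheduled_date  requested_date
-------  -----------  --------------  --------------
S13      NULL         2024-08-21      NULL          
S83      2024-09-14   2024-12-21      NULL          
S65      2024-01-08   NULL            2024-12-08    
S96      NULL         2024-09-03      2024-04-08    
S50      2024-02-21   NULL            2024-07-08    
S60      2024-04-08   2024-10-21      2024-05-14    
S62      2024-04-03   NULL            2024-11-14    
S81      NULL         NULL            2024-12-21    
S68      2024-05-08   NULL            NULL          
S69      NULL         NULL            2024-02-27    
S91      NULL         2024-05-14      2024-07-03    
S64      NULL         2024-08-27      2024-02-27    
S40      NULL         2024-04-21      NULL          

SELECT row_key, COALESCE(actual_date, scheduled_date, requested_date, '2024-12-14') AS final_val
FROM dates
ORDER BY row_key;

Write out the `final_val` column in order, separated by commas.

row_key=S13: actual_date=NULL, scheduled_date=2024-08-21 → 2024-08-21
row_key=S40: actual_date=NULL, scheduled_date=2024-04-21 → 2024-04-21
row_key=S50: actual_date=2024-02-21 → 2024-02-21
row_key=S60: actual_date=2024-04-08 → 2024-04-08
row_key=S62: actual_date=2024-04-03 → 2024-04-03
row_key=S64: actual_date=NULL, scheduled_date=2024-08-27 → 2024-08-27
row_key=S65: actual_date=2024-01-08 → 2024-01-08
row_key=S68: actual_date=2024-05-08 → 2024-05-08
row_key=S69: actual_date=NULL, scheduled_date=NULL, requested_date=2024-02-27 → 2024-02-27
row_key=S81: actual_date=NULL, scheduled_date=NULL, requested_date=2024-12-21 → 2024-12-21
row_key=S83: actual_date=2024-09-14 → 2024-09-14
row_key=S91: actual_date=NULL, scheduled_date=2024-05-14 → 2024-05-14
row_key=S96: actual_date=NULL, scheduled_date=2024-09-03 → 2024-09-03

2024-08-21, 2024-04-21, 2024-02-21, 2024-04-08, 2024-04-03, 2024-08-27, 2024-01-08, 2024-05-08, 2024-02-27, 2024-12-21, 2024-09-14, 2024-05-14, 2024-09-03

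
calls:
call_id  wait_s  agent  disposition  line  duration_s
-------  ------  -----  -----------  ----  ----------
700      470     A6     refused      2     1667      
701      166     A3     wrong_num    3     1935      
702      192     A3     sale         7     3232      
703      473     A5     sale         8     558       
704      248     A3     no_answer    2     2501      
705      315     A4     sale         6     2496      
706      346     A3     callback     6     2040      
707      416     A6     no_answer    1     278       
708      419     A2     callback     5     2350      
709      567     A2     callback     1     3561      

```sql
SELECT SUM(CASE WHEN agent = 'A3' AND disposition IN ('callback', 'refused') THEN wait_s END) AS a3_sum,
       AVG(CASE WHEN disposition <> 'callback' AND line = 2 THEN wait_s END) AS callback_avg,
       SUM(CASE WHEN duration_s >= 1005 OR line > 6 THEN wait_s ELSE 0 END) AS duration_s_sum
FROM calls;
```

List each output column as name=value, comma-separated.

[a3_sum: agent = 'A3' AND disposition IN ('callback', 'refused')]
call_id=700: ✗
call_id=701: ✗
call_id=702: ✗
call_id=703: ✗
call_id=704: ✗
call_id=705: ✗
call_id=706: ✓ → 346
call_id=707: ✗
call_id=708: ✗
call_id=709: ✗
a3_sum = 346
—
[callback_avg: disposition <> 'callback' AND line = 2]
call_id=700: ✓ → 470
call_id=701: ✗
call_id=702: ✗
call_id=703: ✗
call_id=704: ✓ → 248
call_id=705: ✗
call_id=706: ✗
call_id=707: ✗
call_id=708: ✗
call_id=709: ✗
callback_avg = (470 + 248) / 2 = 359
—
[duration_s_sum: duration_s >= 1005 OR line > 6]
call_id=700: ✓ → 470
call_id=701: ✓ → 166
call_id=702: ✓ → 192
call_id=703: ✓ → 473
call_id=704: ✓ → 248
call_id=705: ✓ → 315
call_id=706: ✓ → 346
call_id=707: ✗
call_id=708: ✓ → 419
call_id=709: ✓ → 567
duration_s_sum = 470 + 166 + 192 + 473 + 248 + 315 + 346 + 419 + 567 = 3196

a3_sum=346, callback_avg=359, duration_s_sum=3196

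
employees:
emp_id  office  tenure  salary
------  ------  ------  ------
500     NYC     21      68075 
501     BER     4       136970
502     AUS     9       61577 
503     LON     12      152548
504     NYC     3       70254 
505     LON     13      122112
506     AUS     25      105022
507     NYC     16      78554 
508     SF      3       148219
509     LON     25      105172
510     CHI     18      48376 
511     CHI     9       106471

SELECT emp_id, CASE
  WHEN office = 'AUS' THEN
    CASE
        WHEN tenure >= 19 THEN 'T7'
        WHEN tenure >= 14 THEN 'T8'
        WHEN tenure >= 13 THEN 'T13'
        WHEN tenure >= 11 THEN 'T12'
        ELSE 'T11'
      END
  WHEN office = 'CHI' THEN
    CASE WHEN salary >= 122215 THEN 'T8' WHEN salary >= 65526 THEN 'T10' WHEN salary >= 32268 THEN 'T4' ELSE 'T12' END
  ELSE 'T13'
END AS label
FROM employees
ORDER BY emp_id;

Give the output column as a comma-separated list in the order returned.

T13, T13, T11, T13, T13, T13, T7, T13, T13, T13, T4, T10

emp_id=500: office='NYC' → outer ELSE → T13
emp_id=501: office='BER' → outer ELSE → T13
emp_id=502: office='AUS' → inner[ELSE] → T11
emp_id=503: office='LON' → outer ELSE → T13
emp_id=504: office='NYC' → outer ELSE → T13
emp_id=505: office='LON' → outer ELSE → T13
emp_id=506: office='AUS' → inner[tenure >= 19] → T7
emp_id=507: office='NYC' → outer ELSE → T13
emp_id=508: office='SF' → outer ELSE → T13
emp_id=509: office='LON' → outer ELSE → T13
emp_id=510: office='CHI' → inner[salary >= 32268] → T4
emp_id=511: office='CHI' → inner[salary >= 65526] → T10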